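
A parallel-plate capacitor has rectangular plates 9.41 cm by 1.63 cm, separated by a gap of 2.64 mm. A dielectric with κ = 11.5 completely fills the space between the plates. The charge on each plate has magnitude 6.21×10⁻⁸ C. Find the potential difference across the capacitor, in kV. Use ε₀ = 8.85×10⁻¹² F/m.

A = 9.41 × 1.63 cm² = 1.53×10⁻³ m².
C = κε₀A/d = 11.5 × 8.85×10⁻¹² × 1.53×10⁻³ / 2.64×10⁻³ = 5.91×10⁻¹¹ F.
V = Q/C = 6.21×10⁻⁸ / 5.91×10⁻¹¹ = 1.05×10³ V.

V ≈ 1.05 kV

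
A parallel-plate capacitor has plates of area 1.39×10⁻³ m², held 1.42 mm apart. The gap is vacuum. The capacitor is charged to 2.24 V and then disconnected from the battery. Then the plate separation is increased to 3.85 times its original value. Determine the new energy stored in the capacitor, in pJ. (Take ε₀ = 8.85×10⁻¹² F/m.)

Initially C₁ = ε₀A/d = 8.85×10⁻¹² × 1.39×10⁻³ / 1.42×10⁻³ = 8.66×10⁻¹² F.
U₁ = 2.17×10⁻¹¹ J.
Isolated ⇒ Q is held fixed. C₂ = 0.260 C₁ and U = Q²/(2C), so U₂/U₁ = C₁/C₂ = 3.85.
U₂ = 3.85 × 2.17×10⁻¹¹ = 8.37×10⁻¹¹ J.

U ≈ 83.7 pJ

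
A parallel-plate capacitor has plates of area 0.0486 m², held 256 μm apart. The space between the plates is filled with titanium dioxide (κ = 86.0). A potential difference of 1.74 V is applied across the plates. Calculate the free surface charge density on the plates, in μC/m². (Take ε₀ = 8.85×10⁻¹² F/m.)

C = κε₀A/d = 86.0 × 8.85×10⁻¹² × 4.86×10⁻² / 2.56×10⁻⁴ = 1.44×10⁻⁷ F.
σ = Q/A = CV/A = 1.44×10⁻⁷ × 1.74 / 4.86×10⁻² = 5.17×10⁻⁶ C/m².

σ ≈ 5.17 μC/m²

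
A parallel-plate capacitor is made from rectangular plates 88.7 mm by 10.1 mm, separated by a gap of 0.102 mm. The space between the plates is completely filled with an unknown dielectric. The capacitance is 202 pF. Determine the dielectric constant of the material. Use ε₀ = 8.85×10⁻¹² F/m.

A = 88.7 × 10.1 mm² = 8.96×10⁻⁴ m².
κ = Cd/(ε₀A) = 2.02×10⁻¹⁰ × 1.02×10⁻⁴ / (8.85×10⁻¹² × 8.96×10⁻⁴) = 2.60.

κ ≈ 2.60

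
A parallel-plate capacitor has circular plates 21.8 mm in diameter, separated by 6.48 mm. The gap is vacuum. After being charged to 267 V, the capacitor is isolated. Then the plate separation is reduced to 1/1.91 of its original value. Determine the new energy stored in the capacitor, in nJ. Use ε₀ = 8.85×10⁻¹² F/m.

U ≈ 9.51 nJ

A = π(21.8/2 mm)² = 3.73×10⁻⁴ m².
Initially C₁ = ε₀A/d = 8.85×10⁻¹² × 3.73×10⁻⁴ / 6.48×10⁻³ = 5.10×10⁻¹³ F.
U₁ = 1.82×10⁻⁸ J.
Isolated ⇒ Q is held fixed. C₂ = 1.91 C₁ and U = Q²/(2C), so U₂/U₁ = C₁/C₂ = 0.524.
U₂ = 0.524 × 1.82×10⁻⁸ = 9.51×10⁻⁹ J.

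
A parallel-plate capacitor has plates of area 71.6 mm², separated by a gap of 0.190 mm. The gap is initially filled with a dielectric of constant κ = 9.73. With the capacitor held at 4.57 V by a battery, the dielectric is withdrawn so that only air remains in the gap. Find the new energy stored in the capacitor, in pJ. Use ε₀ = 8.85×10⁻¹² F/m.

A = 71.6 mm² = 7.16×10⁻⁵ m².
Initially C₁ = κε₀A/d = 9.73 × 8.85×10⁻¹² × 7.16×10⁻⁵ / 1.90×10⁻⁴ = 3.25×10⁻¹¹ F.
U₁ = 3.39×10⁻¹⁰ J.
Battery connected ⇒ V is held fixed. C₂ = 0.103 C₁ and U = ½CV², so U₂/U₁ = C₂/C₁ = 0.103.
U₂ = 0.103 × 3.39×10⁻¹⁰ = 3.48×10⁻¹¹ J.

U ≈ 34.8 pJ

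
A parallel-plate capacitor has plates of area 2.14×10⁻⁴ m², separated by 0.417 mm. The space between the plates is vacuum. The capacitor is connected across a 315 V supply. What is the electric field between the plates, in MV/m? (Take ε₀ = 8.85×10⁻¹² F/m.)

0.755 MV/m

E = V/d = 315 / 4.17×10⁻⁴ = 7.55×10⁵ V/m.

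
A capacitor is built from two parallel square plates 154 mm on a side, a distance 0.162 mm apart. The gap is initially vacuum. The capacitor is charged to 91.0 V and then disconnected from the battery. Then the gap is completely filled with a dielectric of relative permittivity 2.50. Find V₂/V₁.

Isolated ⇒ Q is held fixed.
C₂ = 2.50 C₁ and V = Q/C, so V₂/V₁ = C₁/C₂ = 0.400.

0.400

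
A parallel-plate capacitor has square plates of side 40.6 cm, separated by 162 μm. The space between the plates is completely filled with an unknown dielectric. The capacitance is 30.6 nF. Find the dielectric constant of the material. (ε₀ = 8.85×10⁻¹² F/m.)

A = (40.6 cm)² = 0.165 m².
κ = Cd/(ε₀A) = 3.06×10⁻⁸ × 1.62×10⁻⁴ / (8.85×10⁻¹² × 0.165) = 3.40.

3.40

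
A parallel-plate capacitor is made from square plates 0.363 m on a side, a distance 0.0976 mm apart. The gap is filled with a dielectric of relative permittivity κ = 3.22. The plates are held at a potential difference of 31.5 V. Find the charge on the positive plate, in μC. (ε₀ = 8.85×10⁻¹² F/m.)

A = (0.363 m)² = 0.132 m².
C = κε₀A/d = 3.22 × 8.85×10⁻¹² × 0.132 / 9.76×10⁻⁵ = 3.85×10⁻⁸ F.
Q = CV = 3.85×10⁻⁸ × 31.5 = 1.21×10⁻⁶ C.

Q ≈ 1.21 μC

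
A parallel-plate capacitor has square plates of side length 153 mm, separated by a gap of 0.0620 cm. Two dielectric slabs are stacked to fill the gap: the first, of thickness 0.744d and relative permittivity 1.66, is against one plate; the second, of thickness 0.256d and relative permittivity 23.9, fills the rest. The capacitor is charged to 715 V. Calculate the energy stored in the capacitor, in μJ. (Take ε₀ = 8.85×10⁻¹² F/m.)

U ≈ 186 μJ

A = (153 mm)² = 2.34×10⁻² m².
Stacked slabs ⇒ two capacitors in series, each with the full plate area.
C₁ = κ₁ε₀A/d₁ = 1.66 × 8.85×10⁻¹² × 2.34×10⁻² / 4.61×10⁻⁴ = 7.46×10⁻¹⁰ F.
C₂ = κ₂ε₀A/d₂ = 23.9 × 8.85×10⁻¹² × 2.34×10⁻² / 1.59×10⁻⁴ = 3.12×10⁻⁸ F.
C = (1/C₁ + 1/C₂)⁻¹ = 7.28×10⁻¹⁰ F.
U = ½CV² = ½ × 7.28×10⁻¹⁰ × (715)² = 1.86×10⁻⁴ J.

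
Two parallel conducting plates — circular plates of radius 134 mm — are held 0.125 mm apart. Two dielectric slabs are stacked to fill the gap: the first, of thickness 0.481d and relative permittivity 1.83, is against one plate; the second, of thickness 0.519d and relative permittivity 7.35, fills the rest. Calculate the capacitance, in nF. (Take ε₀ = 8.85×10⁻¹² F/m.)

C ≈ 12.0 nF

A = π(134 mm)² = 5.64×10⁻² m².
Stacked slabs ⇒ two capacitors in series, each with the full plate area.
C₁ = κ₁ε₀A/d₁ = 1.83 × 8.85×10⁻¹² × 5.64×10⁻² / 6.01×10⁻⁵ = 1.52×10⁻⁸ F.
C₂ = κ₂ε₀A/d₂ = 7.35 × 8.85×10⁻¹² × 5.64×10⁻² / 6.49×10⁻⁵ = 5.66×10⁻⁸ F.
C = (1/C₁ + 1/C₂)⁻¹ = 1.20×10⁻⁸ F.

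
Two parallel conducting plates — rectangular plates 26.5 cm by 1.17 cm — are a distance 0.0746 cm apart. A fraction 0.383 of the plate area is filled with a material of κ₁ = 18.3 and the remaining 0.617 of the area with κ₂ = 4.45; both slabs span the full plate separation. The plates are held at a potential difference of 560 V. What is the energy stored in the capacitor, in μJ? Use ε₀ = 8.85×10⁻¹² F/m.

A = 26.5 × 1.17 cm² = 3.10×10⁻³ m².
Side-by-side slabs ⇒ two capacitors in parallel, each spanning the full gap.
C₁ = κ₁ε₀A₁/d = 18.3 × 8.85×10⁻¹² × 1.19×10⁻³ / 7.46×10⁻⁴ = 2.58×10⁻¹⁰ F.
C₂ = κ₂ε₀A₂/d = 4.45 × 8.85×10⁻¹² × 1.91×10⁻³ / 7.46×10⁻⁴ = 1.01×10⁻¹⁰ F.
C = C₁ + C₂ = 3.59×10⁻¹⁰ F.
U = ½CV² = ½ × 3.59×10⁻¹⁰ × (560)² = 5.63×10⁻⁵ J.

U ≈ 56.3 μJ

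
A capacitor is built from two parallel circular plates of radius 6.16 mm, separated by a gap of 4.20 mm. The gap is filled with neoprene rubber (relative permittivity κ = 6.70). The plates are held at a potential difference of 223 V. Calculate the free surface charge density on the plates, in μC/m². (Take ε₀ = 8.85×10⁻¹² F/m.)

A = π(6.16 mm)² = 1.19×10⁻⁴ m².
C = κε₀A/d = 6.70 × 8.85×10⁻¹² × 1.19×10⁻⁴ / 4.20×10⁻³ = 1.68×10⁻¹² F.
σ = Q/A = CV/A = 1.68×10⁻¹² × 223 / 1.19×10⁻⁴ = 3.15×10⁻⁶ C/m².

3.15 μC/m²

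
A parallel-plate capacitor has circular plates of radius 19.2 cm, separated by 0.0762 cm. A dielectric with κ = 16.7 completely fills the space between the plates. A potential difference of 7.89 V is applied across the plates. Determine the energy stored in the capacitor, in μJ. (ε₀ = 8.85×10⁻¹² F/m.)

A = π(19.2 cm)² = 0.116 m².
C = κε₀A/d = 16.7 × 8.85×10⁻¹² × 0.116 / 7.62×10⁻⁴ = 2.25×10⁻⁸ F.
U = ½CV² = ½ × 2.25×10⁻⁸ × (7.89)² = 6.99×10⁻⁷ J.

0.699 μJ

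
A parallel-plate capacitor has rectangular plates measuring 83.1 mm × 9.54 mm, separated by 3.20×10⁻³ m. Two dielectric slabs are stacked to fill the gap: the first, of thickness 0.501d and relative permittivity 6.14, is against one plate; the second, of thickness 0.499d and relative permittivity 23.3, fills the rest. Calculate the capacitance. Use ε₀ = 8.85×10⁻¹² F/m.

21.3 pF

A = 83.1 × 9.54 mm² = 7.93×10⁻⁴ m².
Stacked slabs ⇒ two capacitors in series, each with the full plate area.
C₁ = κ₁ε₀A/d₁ = 6.14 × 8.85×10⁻¹² × 7.93×10⁻⁴ / 1.60×10⁻³ = 2.69×10⁻¹¹ F.
C₂ = κ₂ε₀A/d₂ = 23.3 × 8.85×10⁻¹² × 7.93×10⁻⁴ / 1.60×10⁻³ = 1.02×10⁻¹⁰ F.
C = (1/C₁ + 1/C₂)⁻¹ = 2.13×10⁻¹¹ F.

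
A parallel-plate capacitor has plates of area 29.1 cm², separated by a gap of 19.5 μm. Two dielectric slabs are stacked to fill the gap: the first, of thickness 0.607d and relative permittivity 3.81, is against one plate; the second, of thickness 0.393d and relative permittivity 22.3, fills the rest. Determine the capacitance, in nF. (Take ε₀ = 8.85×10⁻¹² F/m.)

7.46 nF

A = 29.1 cm² = 2.91×10⁻³ m².
Stacked slabs ⇒ two capacitors in series, each with the full plate area.
C₁ = κ₁ε₀A/d₁ = 3.81 × 8.85×10⁻¹² × 2.91×10⁻³ / 1.18×10⁻⁵ = 8.29×10⁻⁹ F.
C₂ = κ₂ε₀A/d₂ = 22.3 × 8.85×10⁻¹² × 2.91×10⁻³ / 7.66×10⁻⁶ = 7.49×10⁻⁸ F.
C = (1/C₁ + 1/C₂)⁻¹ = 7.46×10⁻⁹ F.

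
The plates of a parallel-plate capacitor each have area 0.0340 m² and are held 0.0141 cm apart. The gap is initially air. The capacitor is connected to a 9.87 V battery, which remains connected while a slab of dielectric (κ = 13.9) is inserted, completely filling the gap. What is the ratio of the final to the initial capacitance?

C₂/C₁ ≈ 13.9

C = κε₀A/d scales with κ, so C₂/C₁ = κ = 13.9.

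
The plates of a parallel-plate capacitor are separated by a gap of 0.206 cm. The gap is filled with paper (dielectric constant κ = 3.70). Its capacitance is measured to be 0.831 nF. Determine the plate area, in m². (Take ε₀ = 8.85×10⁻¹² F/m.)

A = Cd/(κε₀) = 8.31×10⁻¹⁰ × 2.06×10⁻³ / (3.70 × 8.85×10⁻¹²) = 5.23×10⁻² m².

0.0523 m²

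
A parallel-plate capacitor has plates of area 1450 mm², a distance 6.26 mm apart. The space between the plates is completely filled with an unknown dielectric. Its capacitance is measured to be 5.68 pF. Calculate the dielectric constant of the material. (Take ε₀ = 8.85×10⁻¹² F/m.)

A = 1450 mm² = 1.45×10⁻³ m².
κ = Cd/(ε₀A) = 5.68×10⁻¹² × 6.26×10⁻³ / (8.85×10⁻¹² × 1.45×10⁻³) = 2.77.

2.77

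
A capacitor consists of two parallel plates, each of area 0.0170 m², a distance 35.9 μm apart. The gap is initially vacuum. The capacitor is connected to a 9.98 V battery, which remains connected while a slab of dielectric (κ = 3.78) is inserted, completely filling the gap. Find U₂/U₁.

U₂/U₁ ≈ 3.78

Battery connected ⇒ V is held fixed.
C₂ = 3.78 C₁ and U = ½CV², so U₂/U₁ = C₂/C₁ = 3.78.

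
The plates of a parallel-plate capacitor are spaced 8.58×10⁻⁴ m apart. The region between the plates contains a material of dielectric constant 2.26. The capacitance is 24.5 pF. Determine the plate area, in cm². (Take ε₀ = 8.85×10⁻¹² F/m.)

A = Cd/(κε₀) = 2.45×10⁻¹¹ × 8.58×10⁻⁴ / (2.26 × 8.85×10⁻¹²) = 1.05×10⁻³ m².

10.5 cm²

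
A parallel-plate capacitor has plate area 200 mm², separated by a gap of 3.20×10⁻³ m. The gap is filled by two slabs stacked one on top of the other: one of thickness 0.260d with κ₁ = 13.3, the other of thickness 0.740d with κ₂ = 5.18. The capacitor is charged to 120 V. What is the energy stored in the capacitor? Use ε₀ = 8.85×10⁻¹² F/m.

U ≈ 24.5 nJ

A = 200 mm² = 2.00×10⁻⁴ m².
Stacked slabs ⇒ two capacitors in series, each with the full plate area.
C₁ = κ₁ε₀A/d₁ = 13.3 × 8.85×10⁻¹² × 2.00×10⁻⁴ / 8.32×10⁻⁴ = 2.83×10⁻¹¹ F.
C₂ = κ₂ε₀A/d₂ = 5.18 × 8.85×10⁻¹² × 2.00×10⁻⁴ / 2.37×10⁻³ = 3.87×10⁻¹² F.
C = (1/C₁ + 1/C₂)⁻¹ = 3.41×10⁻¹² F.
U = ½CV² = ½ × 3.41×10⁻¹² × (120)² = 2.45×10⁻⁸ J.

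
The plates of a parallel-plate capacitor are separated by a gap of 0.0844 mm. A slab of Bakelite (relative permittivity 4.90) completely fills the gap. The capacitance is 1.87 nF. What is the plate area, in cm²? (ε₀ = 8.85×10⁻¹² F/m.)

A ≈ 36.4 cm²

A = Cd/(κε₀) = 1.87×10⁻⁹ × 8.44×10⁻⁵ / (4.90 × 8.85×10⁻¹²) = 3.64×10⁻³ m².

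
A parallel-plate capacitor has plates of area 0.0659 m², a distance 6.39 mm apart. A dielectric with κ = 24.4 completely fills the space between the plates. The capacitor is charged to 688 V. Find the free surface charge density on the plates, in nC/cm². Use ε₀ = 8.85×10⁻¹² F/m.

2.32 nC/cm²

C = κε₀A/d = 24.4 × 8.85×10⁻¹² × 6.59×10⁻² / 6.39×10⁻³ = 2.23×10⁻⁹ F.
σ = Q/A = CV/A = 2.23×10⁻⁹ × 688 / 6.59×10⁻² = 2.32×10⁻⁵ C/m².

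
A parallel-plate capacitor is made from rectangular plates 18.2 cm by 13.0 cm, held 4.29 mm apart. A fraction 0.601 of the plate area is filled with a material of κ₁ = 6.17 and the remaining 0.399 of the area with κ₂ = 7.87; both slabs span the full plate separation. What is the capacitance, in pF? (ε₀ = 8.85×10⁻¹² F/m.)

334 pF

A = 18.2 × 13.0 cm² = 2.37×10⁻² m².
Side-by-side slabs ⇒ two capacitors in parallel, each spanning the full gap.
C₁ = κ₁ε₀A₁/d = 6.17 × 8.85×10⁻¹² × 1.42×10⁻² / 4.29×10⁻³ = 1.81×10⁻¹⁰ F.
C₂ = κ₂ε₀A₂/d = 7.87 × 8.85×10⁻¹² × 9.44×10⁻³ / 4.29×10⁻³ = 1.53×10⁻¹⁰ F.
C = C₁ + C₂ = 3.34×10⁻¹⁰ F.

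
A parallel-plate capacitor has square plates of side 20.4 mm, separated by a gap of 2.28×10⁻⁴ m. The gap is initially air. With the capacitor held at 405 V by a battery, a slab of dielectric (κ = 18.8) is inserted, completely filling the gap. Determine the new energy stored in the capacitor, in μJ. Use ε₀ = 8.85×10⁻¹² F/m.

A = (20.4 mm)² = 4.16×10⁻⁴ m².
Initially C₁ = ε₀A/d = 8.85×10⁻¹² × 4.16×10⁻⁴ / 2.28×10⁻⁴ = 1.62×10⁻¹¹ F.
U₁ = 1.32×10⁻⁶ J.
Battery connected ⇒ V is held fixed. C₂ = 18.8 C₁ and U = ½CV², so U₂/U₁ = C₂/C₁ = 18.8.
U₂ = 18.8 × 1.32×10⁻⁶ = 2.49×10⁻⁵ J.

U ≈ 24.9 μJ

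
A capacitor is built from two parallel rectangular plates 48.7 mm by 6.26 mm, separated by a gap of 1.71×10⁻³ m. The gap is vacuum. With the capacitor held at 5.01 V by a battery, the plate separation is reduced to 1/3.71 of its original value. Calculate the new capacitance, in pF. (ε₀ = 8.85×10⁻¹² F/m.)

A = 48.7 × 6.26 mm² = 3.05×10⁻⁴ m².
Initially C₁ = ε₀A/d = 8.85×10⁻¹² × 3.05×10⁻⁴ / 1.71×10⁻³ = 1.58×10⁻¹² F.
C = ε₀A/d scales as 1/d, so C₂/C₁ = d₁/d₂ = 3.71.
C₂ = 3.71 × 1.58×10⁻¹² = 5.85×10⁻¹² F.

5.85 pF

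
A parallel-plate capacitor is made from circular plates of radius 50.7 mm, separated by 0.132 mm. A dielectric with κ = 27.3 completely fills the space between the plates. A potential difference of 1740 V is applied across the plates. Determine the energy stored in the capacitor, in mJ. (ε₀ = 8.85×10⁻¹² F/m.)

A = π(50.7 mm)² = 8.08×10⁻³ m².
C = κε₀A/d = 27.3 × 8.85×10⁻¹² × 8.08×10⁻³ / 1.32×10⁻⁴ = 1.48×10⁻⁸ F.
U = ½CV² = ½ × 1.48×10⁻⁸ × (1740)² = 2.24×10⁻² J.

22.4 mJ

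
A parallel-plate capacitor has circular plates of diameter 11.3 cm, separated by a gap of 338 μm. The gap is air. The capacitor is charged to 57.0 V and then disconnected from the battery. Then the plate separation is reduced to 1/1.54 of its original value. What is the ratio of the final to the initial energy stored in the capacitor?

0.649

Isolated ⇒ Q is held fixed.
C₂ = 1.54 C₁ and U = Q²/(2C), so U₂/U₁ = C₁/C₂ = 0.649.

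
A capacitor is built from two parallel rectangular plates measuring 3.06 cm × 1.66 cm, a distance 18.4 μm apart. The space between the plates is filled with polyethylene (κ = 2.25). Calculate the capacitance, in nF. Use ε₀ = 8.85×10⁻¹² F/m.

0.550 nF

A = 3.06 × 1.66 cm² = 5.08×10⁻⁴ m².
C = κε₀A/d = 2.25 × 8.85×10⁻¹² × 5.08×10⁻⁴ / 1.84×10⁻⁵ = 5.50×10⁻¹⁰ F.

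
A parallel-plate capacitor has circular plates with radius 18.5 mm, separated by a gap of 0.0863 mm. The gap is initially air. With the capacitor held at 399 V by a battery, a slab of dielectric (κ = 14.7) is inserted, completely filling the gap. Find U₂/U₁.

14.7

Battery connected ⇒ V is held fixed.
C₂ = 14.7 C₁ and U = ½CV², so U₂/U₁ = C₂/C₁ = 14.7.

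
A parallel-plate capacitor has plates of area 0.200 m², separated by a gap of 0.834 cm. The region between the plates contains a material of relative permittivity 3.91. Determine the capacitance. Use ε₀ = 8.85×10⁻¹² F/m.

C ≈ 0.830 nF

C = κε₀A/d = 3.91 × 8.85×10⁻¹² × 0.200 / 8.34×10⁻³ = 8.30×10⁻¹⁰ F.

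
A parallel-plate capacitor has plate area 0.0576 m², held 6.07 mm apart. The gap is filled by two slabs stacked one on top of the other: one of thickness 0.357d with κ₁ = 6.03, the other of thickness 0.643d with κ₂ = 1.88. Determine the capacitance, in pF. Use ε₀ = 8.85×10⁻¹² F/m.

209 pF

Stacked slabs ⇒ two capacitors in series, each with the full plate area.
C₁ = κ₁ε₀A/d₁ = 6.03 × 8.85×10⁻¹² × 5.76×10⁻² / 2.17×10⁻³ = 1.42×10⁻⁹ F.
C₂ = κ₂ε₀A/d₂ = 1.88 × 8.85×10⁻¹² × 5.76×10⁻² / 3.90×10⁻³ = 2.46×10⁻¹⁰ F.
C = (1/C₁ + 1/C₂)⁻¹ = 2.09×10⁻¹⁰ F.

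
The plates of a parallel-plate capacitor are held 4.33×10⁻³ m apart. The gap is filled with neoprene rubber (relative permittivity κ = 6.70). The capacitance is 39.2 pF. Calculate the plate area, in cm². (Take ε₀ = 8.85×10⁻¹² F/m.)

A = Cd/(κε₀) = 3.92×10⁻¹¹ × 4.33×10⁻³ / (6.70 × 8.85×10⁻¹²) = 2.86×10⁻³ m².

28.6 cm²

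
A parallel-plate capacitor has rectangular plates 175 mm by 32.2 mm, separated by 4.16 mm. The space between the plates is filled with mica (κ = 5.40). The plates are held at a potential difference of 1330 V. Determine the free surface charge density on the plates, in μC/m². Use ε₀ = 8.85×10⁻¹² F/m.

σ ≈ 15.3 μC/m²

A = 175 × 32.2 mm² = 5.64×10⁻³ m².
C = κε₀A/d = 5.40 × 8.85×10⁻¹² × 5.64×10⁻³ / 4.16×10⁻³ = 6.47×10⁻¹¹ F.
σ = Q/A = CV/A = 6.47×10⁻¹¹ × 1330 / 5.64×10⁻³ = 1.53×10⁻⁵ C/m².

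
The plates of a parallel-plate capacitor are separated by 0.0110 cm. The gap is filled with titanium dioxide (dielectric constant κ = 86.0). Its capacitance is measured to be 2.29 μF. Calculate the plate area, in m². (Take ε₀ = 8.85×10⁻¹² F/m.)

A = Cd/(κε₀) = 2.29×10⁻⁶ × 1.10×10⁻⁴ / (86.0 × 8.85×10⁻¹²) = 0.331 m².

0.331 m²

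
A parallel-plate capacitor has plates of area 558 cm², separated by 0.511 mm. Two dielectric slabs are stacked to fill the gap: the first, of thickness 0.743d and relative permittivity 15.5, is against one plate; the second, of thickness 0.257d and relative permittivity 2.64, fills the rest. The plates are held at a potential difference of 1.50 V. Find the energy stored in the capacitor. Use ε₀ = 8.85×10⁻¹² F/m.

U ≈ 7.48 nJ

A = 558 cm² = 5.58×10⁻² m².
Stacked slabs ⇒ two capacitors in series, each with the full plate area.
C₁ = κ₁ε₀A/d₁ = 15.5 × 8.85×10⁻¹² × 5.58×10⁻² / 3.80×10⁻⁴ = 2.02×10⁻⁸ F.
C₂ = κ₂ε₀A/d₂ = 2.64 × 8.85×10⁻¹² × 5.58×10⁻² / 1.31×10⁻⁴ = 9.93×10⁻⁹ F.
C = (1/C₁ + 1/C₂)⁻¹ = 6.65×10⁻⁹ F.
U = ½CV² = ½ × 6.65×10⁻⁹ × (1.50)² = 7.48×10⁻⁹ J.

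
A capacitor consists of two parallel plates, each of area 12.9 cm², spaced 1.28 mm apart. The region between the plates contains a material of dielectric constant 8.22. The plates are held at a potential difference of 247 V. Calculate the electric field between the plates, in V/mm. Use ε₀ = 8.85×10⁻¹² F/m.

E = V/d = 247 / 1.28×10⁻³ = 1.93×10⁵ V/m.

E ≈ 193 V/mm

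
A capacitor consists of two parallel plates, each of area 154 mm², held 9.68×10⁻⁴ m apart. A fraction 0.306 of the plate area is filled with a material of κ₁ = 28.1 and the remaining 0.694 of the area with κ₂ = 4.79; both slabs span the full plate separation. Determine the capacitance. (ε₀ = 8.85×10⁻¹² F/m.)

16.8 pF

A = 154 mm² = 1.54×10⁻⁴ m².
Side-by-side slabs ⇒ two capacitors in parallel, each spanning the full gap.
C₁ = κ₁ε₀A₁/d = 28.1 × 8.85×10⁻¹² × 4.71×10⁻⁵ / 9.68×10⁻⁴ = 1.21×10⁻¹¹ F.
C₂ = κ₂ε₀A₂/d = 4.79 × 8.85×10⁻¹² × 1.07×10⁻⁴ / 9.68×10⁻⁴ = 4.68×10⁻¹² F.
C = C₁ + C₂ = 1.68×10⁻¹¹ F.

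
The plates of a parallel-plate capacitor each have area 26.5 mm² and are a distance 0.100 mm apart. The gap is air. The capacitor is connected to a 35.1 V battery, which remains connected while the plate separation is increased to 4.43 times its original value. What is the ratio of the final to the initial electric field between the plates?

0.226

Battery connected ⇒ V is held fixed.
E = V/d, so E₂/E₁ = d₁/d₂ = 0.226.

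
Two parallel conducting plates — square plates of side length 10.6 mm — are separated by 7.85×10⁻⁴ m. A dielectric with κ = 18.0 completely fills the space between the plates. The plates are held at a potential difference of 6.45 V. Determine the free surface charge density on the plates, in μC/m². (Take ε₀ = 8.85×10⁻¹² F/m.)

A = (10.6 mm)² = 1.12×10⁻⁴ m².
C = κε₀A/d = 18.0 × 8.85×10⁻¹² × 1.12×10⁻⁴ / 7.85×10⁻⁴ = 2.28×10⁻¹¹ F.
σ = Q/A = CV/A = 2.28×10⁻¹¹ × 6.45 / 1.12×10⁻⁴ = 1.31×10⁻⁶ C/m².

1.31 μC/m²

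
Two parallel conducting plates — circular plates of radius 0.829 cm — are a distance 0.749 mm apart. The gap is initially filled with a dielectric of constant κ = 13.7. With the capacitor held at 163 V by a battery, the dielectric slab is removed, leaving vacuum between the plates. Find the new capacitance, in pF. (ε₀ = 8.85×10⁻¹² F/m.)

2.55 pF

A = π(0.829 cm)² = 2.16×10⁻⁴ m².
Initially C₁ = κε₀A/d = 13.7 × 8.85×10⁻¹² × 2.16×10⁻⁴ / 7.49×10⁻⁴ = 3.49×10⁻¹¹ F.
C = κε₀A/d scales with κ, so C₂/C₁ = 1/κ = 1/13.7 = 0.0730.
C₂ = 0.0730 × 3.49×10⁻¹¹ = 2.55×10⁻¹² F.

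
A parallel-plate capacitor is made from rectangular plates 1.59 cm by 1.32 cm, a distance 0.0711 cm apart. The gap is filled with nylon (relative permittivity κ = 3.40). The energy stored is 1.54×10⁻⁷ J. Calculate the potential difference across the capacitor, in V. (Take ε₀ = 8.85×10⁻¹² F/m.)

V ≈ 186 V

A = 1.59 × 1.32 cm² = 2.10×10⁻⁴ m².
C = κε₀A/d = 3.40 × 8.85×10⁻¹² × 2.10×10⁻⁴ / 7.11×10⁻⁴ = 8.88×10⁻¹² F.
V = √(2U/C) = √(2 × 1.54×10⁻⁷ / 8.88×10⁻¹²) = 1.86×10² V.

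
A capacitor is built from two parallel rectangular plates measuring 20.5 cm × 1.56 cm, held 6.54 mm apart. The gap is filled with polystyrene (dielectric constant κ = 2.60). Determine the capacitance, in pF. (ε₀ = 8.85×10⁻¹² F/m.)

A = 20.5 × 1.56 cm² = 3.20×10⁻³ m².
C = κε₀A/d = 2.60 × 8.85×10⁻¹² × 3.20×10⁻³ / 6.54×10⁻³ = 1.13×10⁻¹¹ F.

C ≈ 11.3 pF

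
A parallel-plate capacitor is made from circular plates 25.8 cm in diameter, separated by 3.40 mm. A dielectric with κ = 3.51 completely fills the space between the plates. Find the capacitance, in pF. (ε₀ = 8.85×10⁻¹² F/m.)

A = π(25.8/2 cm)² = 5.23×10⁻² m².
C = κε₀A/d = 3.51 × 8.85×10⁻¹² × 5.23×10⁻² / 3.40×10⁻³ = 4.78×10⁻¹⁰ F.

C ≈ 478 pF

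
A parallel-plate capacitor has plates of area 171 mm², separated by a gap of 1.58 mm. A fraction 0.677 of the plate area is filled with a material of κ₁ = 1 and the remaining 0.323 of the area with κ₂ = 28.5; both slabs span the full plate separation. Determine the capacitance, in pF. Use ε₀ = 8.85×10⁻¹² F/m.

9.47 pF

A = 171 mm² = 1.71×10⁻⁴ m².
Side-by-side slabs ⇒ two capacitors in parallel, each spanning the full gap.
C₁ = κ₁ε₀A₁/d = 1.00 × 8.85×10⁻¹² × 1.16×10⁻⁴ / 1.58×10⁻³ = 6.48×10⁻¹³ F.
C₂ = κ₂ε₀A₂/d = 28.5 × 8.85×10⁻¹² × 5.52×10⁻⁵ / 1.58×10⁻³ = 8.82×10⁻¹² F.
C = C₁ + C₂ = 9.47×10⁻¹² F.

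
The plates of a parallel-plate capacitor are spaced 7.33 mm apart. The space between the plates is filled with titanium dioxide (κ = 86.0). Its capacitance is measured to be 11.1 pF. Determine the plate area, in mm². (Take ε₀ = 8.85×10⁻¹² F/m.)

A = Cd/(κε₀) = 1.11×10⁻¹¹ × 7.33×10⁻³ / (86.0 × 8.85×10⁻¹²) = 1.07×10⁻⁴ m².

A ≈ 107 mm²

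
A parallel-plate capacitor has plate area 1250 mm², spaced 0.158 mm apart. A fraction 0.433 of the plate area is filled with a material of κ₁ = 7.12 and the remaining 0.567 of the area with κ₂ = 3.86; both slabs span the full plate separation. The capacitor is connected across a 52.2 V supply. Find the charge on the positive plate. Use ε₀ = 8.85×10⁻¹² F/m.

A = 1250 mm² = 1.25×10⁻³ m².
Side-by-side slabs ⇒ two capacitors in parallel, each spanning the full gap.
C₁ = κ₁ε₀A₁/d = 7.12 × 8.85×10⁻¹² × 5.41×10⁻⁴ / 1.58×10⁻⁴ = 2.16×10⁻¹⁰ F.
C₂ = κ₂ε₀A₂/d = 3.86 × 8.85×10⁻¹² × 7.09×10⁻⁴ / 1.58×10⁻⁴ = 1.53×10⁻¹⁰ F.
C = C₁ + C₂ = 3.69×10⁻¹⁰ F.
Q = CV = 3.69×10⁻¹⁰ × 52.2 = 1.93×10⁻⁸ C.

Q ≈ 19.3 nC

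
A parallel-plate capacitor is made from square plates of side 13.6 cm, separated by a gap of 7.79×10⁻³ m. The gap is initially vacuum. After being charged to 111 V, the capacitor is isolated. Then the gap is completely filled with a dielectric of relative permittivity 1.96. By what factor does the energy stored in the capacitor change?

U₂/U₁ ≈ 0.510

Isolated ⇒ Q is held fixed.
C₂ = 1.96 C₁ and U = Q²/(2C), so U₂/U₁ = C₁/C₂ = 0.510.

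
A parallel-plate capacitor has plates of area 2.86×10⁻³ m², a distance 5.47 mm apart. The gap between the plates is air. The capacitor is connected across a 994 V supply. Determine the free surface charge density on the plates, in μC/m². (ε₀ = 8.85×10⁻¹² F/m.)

σ ≈ 1.61 μC/m²

C = ε₀A/d = 8.85×10⁻¹² × 2.86×10⁻³ / 5.47×10⁻³ = 4.63×10⁻¹² F.
σ = Q/A = CV/A = 4.63×10⁻¹² × 994 / 2.86×10⁻³ = 1.61×10⁻⁶ C/m².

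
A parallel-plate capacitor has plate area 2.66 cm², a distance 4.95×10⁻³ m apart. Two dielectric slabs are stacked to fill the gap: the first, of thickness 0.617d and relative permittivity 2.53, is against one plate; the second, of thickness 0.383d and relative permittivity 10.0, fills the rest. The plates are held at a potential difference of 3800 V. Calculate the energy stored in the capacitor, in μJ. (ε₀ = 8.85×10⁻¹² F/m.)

A = 2.66 cm² = 2.66×10⁻⁴ m².
Stacked slabs ⇒ two capacitors in series, each with the full plate area.
C₁ = κ₁ε₀A/d₁ = 2.53 × 8.85×10⁻¹² × 2.66×10⁻⁴ / 3.05×10⁻³ = 1.95×10⁻¹² F.
C₂ = κ₂ε₀A/d₂ = 10.0 × 8.85×10⁻¹² × 2.66×10⁻⁴ / 1.90×10⁻³ = 1.24×10⁻¹¹ F.
C = (1/C₁ + 1/C₂)⁻¹ = 1.69×10⁻¹² F.
U = ½CV² = ½ × 1.69×10⁻¹² × (3800)² = 1.22×10⁻⁵ J.

12.2 μJ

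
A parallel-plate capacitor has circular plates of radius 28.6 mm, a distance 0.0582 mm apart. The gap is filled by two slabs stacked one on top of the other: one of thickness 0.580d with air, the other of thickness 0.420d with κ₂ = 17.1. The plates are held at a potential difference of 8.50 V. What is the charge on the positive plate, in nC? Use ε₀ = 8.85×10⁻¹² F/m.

Q ≈ 5.49 nC

A = π(28.6 mm)² = 2.57×10⁻³ m².
Stacked slabs ⇒ two capacitors in series, each with the full plate area.
C₁ = κ₁ε₀A/d₁ = 1.00 × 8.85×10⁻¹² × 2.57×10⁻³ / 3.38×10⁻⁵ = 6.74×10⁻¹⁰ F.
C₂ = κ₂ε₀A/d₂ = 17.1 × 8.85×10⁻¹² × 2.57×10⁻³ / 2.44×10⁻⁵ = 1.59×10⁻⁸ F.
C = (1/C₁ + 1/C₂)⁻¹ = 6.46×10⁻¹⁰ F.
Q = CV = 6.46×10⁻¹⁰ × 8.50 = 5.49×10⁻⁹ C.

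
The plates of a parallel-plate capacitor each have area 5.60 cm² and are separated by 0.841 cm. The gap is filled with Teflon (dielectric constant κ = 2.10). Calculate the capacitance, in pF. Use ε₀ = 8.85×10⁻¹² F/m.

1.24 pF

A = 5.60 cm² = 5.60×10⁻⁴ m².
C = κε₀A/d = 2.10 × 8.85×10⁻¹² × 5.60×10⁻⁴ / 8.41×10⁻³ = 1.24×10⁻¹² F.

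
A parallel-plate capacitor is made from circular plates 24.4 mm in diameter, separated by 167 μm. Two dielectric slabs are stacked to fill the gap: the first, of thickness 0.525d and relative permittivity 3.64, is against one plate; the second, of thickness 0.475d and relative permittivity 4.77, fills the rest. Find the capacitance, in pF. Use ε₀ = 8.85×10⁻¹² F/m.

102 pF

A = π(24.4/2 mm)² = 4.68×10⁻⁴ m².
Stacked slabs ⇒ two capacitors in series, each with the full plate area.
C₁ = κ₁ε₀A/d₁ = 3.64 × 8.85×10⁻¹² × 4.68×10⁻⁴ / 8.77×10⁻⁵ = 1.72×10⁻¹⁰ F.
C₂ = κ₂ε₀A/d₂ = 4.77 × 8.85×10⁻¹² × 4.68×10⁻⁴ / 7.93×10⁻⁵ = 2.49×10⁻¹⁰ F.
C = (1/C₁ + 1/C₂)⁻¹ = 1.02×10⁻¹⁰ F.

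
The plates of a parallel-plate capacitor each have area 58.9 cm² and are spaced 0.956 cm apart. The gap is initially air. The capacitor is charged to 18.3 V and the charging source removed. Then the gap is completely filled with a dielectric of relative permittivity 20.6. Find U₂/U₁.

Isolated ⇒ Q is held fixed.
C₂ = 20.6 C₁ and U = Q²/(2C), so U₂/U₁ = C₁/C₂ = 0.0485.

U₂/U₁ ≈ 0.0485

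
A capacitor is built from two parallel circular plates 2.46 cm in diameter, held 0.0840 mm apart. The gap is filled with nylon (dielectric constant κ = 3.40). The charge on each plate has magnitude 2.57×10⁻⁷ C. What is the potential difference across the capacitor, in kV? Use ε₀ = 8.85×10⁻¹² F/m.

1.51 kV

A = π(2.46/2 cm)² = 4.75×10⁻⁴ m².
C = κε₀A/d = 3.40 × 8.85×10⁻¹² × 4.75×10⁻⁴ / 8.40×10⁻⁵ = 1.70×10⁻¹⁰ F.
V = Q/C = 2.57×10⁻⁷ / 1.70×10⁻¹⁰ = 1.51×10³ V.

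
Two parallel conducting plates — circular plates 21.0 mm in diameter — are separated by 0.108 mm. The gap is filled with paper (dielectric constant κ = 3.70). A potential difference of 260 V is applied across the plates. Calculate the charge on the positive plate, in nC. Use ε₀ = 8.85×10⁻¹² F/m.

Q ≈ 27.3 nC

A = π(21.0/2 mm)² = 3.46×10⁻⁴ m².
C = κε₀A/d = 3.70 × 8.85×10⁻¹² × 3.46×10⁻⁴ / 1.08×10⁻⁴ = 1.05×10⁻¹⁰ F.
Q = CV = 1.05×10⁻¹⁰ × 260 = 2.73×10⁻⁸ C.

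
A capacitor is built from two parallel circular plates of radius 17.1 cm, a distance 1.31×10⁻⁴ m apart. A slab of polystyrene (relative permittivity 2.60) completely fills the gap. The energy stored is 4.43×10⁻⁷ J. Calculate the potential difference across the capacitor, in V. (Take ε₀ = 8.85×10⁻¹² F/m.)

V ≈ 7.41 V

A = π(17.1 cm)² = 9.19×10⁻² m².
C = κε₀A/d = 2.60 × 8.85×10⁻¹² × 9.19×10⁻² / 1.31×10⁻⁴ = 1.61×10⁻⁸ F.
V = √(2U/C) = √(2 × 4.43×10⁻⁷ / 1.61×10⁻⁸) = 7.41 V.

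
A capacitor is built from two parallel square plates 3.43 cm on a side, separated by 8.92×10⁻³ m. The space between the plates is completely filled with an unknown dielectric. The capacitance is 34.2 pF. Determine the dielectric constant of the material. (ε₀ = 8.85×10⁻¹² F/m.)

29.3

A = (3.43 cm)² = 1.18×10⁻³ m².
κ = Cd/(ε₀A) = 3.42×10⁻¹¹ × 8.92×10⁻³ / (8.85×10⁻¹² × 1.18×10⁻³) = 29.3.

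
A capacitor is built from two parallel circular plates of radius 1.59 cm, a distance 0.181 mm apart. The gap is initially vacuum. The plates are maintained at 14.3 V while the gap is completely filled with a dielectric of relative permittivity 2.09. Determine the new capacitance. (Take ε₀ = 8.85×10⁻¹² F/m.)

A = π(1.59 cm)² = 7.94×10⁻⁴ m².
Initially C₁ = ε₀A/d = 8.85×10⁻¹² × 7.94×10⁻⁴ / 1.81×10⁻⁴ = 3.88×10⁻¹¹ F.
C = κε₀A/d scales with κ, so C₂/C₁ = κ = 2.09.
C₂ = 2.09 × 3.88×10⁻¹¹ = 8.12×10⁻¹¹ F.

81.2 pF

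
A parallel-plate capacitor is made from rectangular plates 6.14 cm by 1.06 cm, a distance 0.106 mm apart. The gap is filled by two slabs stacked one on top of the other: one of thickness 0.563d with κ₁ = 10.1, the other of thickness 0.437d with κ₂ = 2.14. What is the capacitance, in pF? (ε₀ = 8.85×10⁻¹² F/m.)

C ≈ 209 pF

A = 6.14 × 1.06 cm² = 6.51×10⁻⁴ m².
Stacked slabs ⇒ two capacitors in series, each with the full plate area.
C₁ = κ₁ε₀A/d₁ = 10.1 × 8.85×10⁻¹² × 6.51×10⁻⁴ / 5.97×10⁻⁵ = 9.75×10⁻¹⁰ F.
C₂ = κ₂ε₀A/d₂ = 2.14 × 8.85×10⁻¹² × 6.51×10⁻⁴ / 4.63×10⁻⁵ = 2.66×10⁻¹⁰ F.
C = (1/C₁ + 1/C₂)⁻¹ = 2.09×10⁻¹⁰ F.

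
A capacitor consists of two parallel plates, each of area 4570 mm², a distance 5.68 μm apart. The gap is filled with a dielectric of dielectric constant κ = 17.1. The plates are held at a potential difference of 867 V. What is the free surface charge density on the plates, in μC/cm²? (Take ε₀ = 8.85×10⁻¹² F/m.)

A = 4570 mm² = 4.57×10⁻³ m².
C = κε₀A/d = 17.1 × 8.85×10⁻¹² × 4.57×10⁻³ / 5.68×10⁻⁶ = 1.22×10⁻⁷ F.
σ = Q/A = CV/A = 1.22×10⁻⁷ × 867 / 4.57×10⁻³ = 2.31×10⁻² C/m².

2.31 μC/cm²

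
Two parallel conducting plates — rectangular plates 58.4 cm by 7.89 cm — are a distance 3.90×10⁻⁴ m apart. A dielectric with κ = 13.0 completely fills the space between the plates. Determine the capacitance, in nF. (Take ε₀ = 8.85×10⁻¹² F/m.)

C ≈ 13.6 nF

A = 58.4 × 7.89 cm² = 4.61×10⁻² m².
C = κε₀A/d = 13.0 × 8.85×10⁻¹² × 4.61×10⁻² / 3.90×10⁻⁴ = 1.36×10⁻⁸ F.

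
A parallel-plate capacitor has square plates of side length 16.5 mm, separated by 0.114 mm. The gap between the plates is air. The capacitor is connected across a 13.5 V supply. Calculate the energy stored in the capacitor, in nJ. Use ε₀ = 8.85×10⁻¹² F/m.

U ≈ 1.93 nJ

A = (16.5 mm)² = 2.72×10⁻⁴ m².
C = ε₀A/d = 8.85×10⁻¹² × 2.72×10⁻⁴ / 1.14×10⁻⁴ = 2.11×10⁻¹¹ F.
U = ½CV² = ½ × 2.11×10⁻¹¹ × (13.5)² = 1.93×10⁻⁹ J.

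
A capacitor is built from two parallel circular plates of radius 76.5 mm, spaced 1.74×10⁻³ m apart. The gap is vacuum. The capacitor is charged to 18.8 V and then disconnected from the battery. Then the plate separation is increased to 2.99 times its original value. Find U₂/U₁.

U₂/U₁ ≈ 2.99

Isolated ⇒ Q is held fixed.
C₂ = 0.334 C₁ and U = Q²/(2C), so U₂/U₁ = C₁/C₂ = 2.99.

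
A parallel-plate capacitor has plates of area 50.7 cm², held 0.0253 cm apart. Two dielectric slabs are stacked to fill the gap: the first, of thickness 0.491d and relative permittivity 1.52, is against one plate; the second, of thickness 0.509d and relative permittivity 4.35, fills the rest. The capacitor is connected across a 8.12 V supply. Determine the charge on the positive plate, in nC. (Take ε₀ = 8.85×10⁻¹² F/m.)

3.27 nC

A = 50.7 cm² = 5.07×10⁻³ m².
Stacked slabs ⇒ two capacitors in series, each with the full plate area.
C₁ = κ₁ε₀A/d₁ = 1.52 × 8.85×10⁻¹² × 5.07×10⁻³ / 1.24×10⁻⁴ = 5.49×10⁻¹⁰ F.
C₂ = κ₂ε₀A/d₂ = 4.35 × 8.85×10⁻¹² × 5.07×10⁻³ / 1.29×10⁻⁴ = 1.52×10⁻⁹ F.
C = (1/C₁ + 1/C₂)⁻¹ = 4.03×10⁻¹⁰ F.
Q = CV = 4.03×10⁻¹⁰ × 8.12 = 3.27×10⁻⁹ C.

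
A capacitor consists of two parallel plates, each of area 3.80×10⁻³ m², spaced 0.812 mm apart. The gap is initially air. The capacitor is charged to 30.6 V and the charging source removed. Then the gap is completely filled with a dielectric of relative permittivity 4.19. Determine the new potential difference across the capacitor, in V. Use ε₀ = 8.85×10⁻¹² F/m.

Initially C₁ = ε₀A/d = 8.85×10⁻¹² × 3.80×10⁻³ / 8.12×10⁻⁴ = 4.14×10⁻¹¹ F.
V₁ = 30.6 V.
Isolated ⇒ Q is held fixed. C₂ = 4.19 C₁ and V = Q/C, so V₂/V₁ = C₁/C₂ = 0.239.
V₂ = 0.239 × 30.6 = 7.30 V.

V ≈ 7.30 V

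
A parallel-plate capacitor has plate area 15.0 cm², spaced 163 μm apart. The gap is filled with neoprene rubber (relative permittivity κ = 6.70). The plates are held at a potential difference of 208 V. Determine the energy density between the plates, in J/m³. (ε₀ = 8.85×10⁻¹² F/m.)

u ≈ 48.3 J/m³

E = V/d = 208 / 1.63×10⁻⁴ = 1.28×10⁶ V/m.
u = ½κε₀E² = ½ × 6.70 × 8.85×10⁻¹² × (1.28×10⁶)² = 48.3 J/m³.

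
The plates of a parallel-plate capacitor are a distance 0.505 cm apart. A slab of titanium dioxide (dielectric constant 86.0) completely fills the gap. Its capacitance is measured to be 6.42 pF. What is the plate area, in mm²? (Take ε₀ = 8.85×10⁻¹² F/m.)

A = Cd/(κε₀) = 6.42×10⁻¹² × 5.05×10⁻³ / (86.0 × 8.85×10⁻¹²) = 4.26×10⁻⁵ m².

42.6 mm²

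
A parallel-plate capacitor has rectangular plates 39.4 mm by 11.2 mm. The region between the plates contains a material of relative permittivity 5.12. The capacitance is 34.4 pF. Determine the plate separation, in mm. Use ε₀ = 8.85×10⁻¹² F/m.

A = 39.4 × 11.2 mm² = 4.41×10⁻⁴ m².
d = κε₀A/C = 5.12 × 8.85×10⁻¹² × 4.41×10⁻⁴ / 3.44×10⁻¹¹ = 5.81×10⁻⁴ m.

0.581 mm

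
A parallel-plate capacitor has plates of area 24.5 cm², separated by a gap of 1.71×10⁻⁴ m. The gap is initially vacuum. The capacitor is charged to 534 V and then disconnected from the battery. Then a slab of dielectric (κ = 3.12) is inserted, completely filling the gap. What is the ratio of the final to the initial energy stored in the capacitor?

U₂/U₁ ≈ 0.321

Isolated ⇒ Q is held fixed.
C₂ = 3.12 C₁ and U = Q²/(2C), so U₂/U₁ = C₁/C₂ = 0.321.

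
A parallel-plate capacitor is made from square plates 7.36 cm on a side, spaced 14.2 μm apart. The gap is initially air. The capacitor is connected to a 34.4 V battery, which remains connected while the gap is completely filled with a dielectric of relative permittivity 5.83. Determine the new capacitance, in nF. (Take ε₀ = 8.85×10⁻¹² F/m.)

C ≈ 19.7 nF

A = (7.36 cm)² = 5.42×10⁻³ m².
Initially C₁ = ε₀A/d = 8.85×10⁻¹² × 5.42×10⁻³ / 1.42×10⁻⁵ = 3.38×10⁻⁹ F.
C = κε₀A/d scales with κ, so C₂/C₁ = κ = 5.83.
C₂ = 5.83 × 3.38×10⁻⁹ = 1.97×10⁻⁸ F.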